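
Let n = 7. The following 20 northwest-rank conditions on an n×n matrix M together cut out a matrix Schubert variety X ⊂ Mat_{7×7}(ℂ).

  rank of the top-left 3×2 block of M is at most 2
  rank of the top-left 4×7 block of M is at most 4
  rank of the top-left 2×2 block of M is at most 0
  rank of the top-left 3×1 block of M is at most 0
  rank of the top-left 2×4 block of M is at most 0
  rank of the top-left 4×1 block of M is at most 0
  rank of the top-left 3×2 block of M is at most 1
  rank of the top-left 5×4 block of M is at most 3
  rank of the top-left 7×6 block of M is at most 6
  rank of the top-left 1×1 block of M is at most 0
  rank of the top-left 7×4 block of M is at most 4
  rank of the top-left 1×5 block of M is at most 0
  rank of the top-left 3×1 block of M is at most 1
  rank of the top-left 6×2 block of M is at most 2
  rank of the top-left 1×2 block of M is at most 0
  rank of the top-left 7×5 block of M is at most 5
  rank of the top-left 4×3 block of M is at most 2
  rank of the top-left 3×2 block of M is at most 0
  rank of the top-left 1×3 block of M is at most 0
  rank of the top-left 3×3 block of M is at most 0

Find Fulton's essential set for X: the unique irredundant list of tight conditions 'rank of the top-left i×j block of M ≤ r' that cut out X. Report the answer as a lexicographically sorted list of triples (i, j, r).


Recovering R(i,j) via the rank-extension bound from the 20 conditions:

  row 1: 0, 0, 0, 0, 0, 1, 1
  row 2: 0, 0, 0, 0, 1, 2, 2
  row 3: 0, 0, 0, 1, 2, 3, 3
  row 4: 0, 1, 1, 2, 3, 4, 4
  row 5: 1, 2, 2, 3, 4, 5, 5
  row 6: 1, 2, 3, 4, 5, 6, 6
  row 7: 1, 2, 3, 4, 5, 6, 7

reading off 1-entries of Δ²R: w = (6, 5, 4, 2, 1, 3, 7).

Fulton essential set (4 of the 13 Rothe cells):

[(1, 5, 0), (2, 4, 0), (3, 3, 0), (4, 1, 0)]


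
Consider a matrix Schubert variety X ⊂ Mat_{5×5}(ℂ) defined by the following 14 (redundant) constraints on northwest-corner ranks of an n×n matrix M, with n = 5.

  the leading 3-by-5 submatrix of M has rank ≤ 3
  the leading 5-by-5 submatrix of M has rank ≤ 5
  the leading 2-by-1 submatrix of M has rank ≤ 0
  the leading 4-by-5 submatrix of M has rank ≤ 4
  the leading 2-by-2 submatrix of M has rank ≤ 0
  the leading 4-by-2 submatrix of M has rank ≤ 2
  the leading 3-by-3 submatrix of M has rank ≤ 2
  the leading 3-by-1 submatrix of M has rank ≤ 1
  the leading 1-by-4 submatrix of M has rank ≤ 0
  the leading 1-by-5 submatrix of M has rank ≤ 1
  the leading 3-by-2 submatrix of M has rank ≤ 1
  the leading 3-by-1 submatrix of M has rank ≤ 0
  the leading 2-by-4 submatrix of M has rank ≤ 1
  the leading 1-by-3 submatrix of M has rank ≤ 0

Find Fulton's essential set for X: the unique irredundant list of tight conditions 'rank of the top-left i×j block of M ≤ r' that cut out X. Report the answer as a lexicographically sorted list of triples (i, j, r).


Rank table r_w(5×5) implied by the 14 constraints:

  i=1: 0  0  0  0  1
  i=2: 0  0  1  1  2
  i=3: 0  1  2  2  3
  i=4: 1  2  3  3  4
  i=5: 1  2  3  4  5

reading off 1-entries of Δ²R: w = (5, 3, 2, 1, 4).

Fulton essential set (3 of the 7 Rothe cells):

[(1, 4, 0), (2, 2, 0), (3, 1, 0)]


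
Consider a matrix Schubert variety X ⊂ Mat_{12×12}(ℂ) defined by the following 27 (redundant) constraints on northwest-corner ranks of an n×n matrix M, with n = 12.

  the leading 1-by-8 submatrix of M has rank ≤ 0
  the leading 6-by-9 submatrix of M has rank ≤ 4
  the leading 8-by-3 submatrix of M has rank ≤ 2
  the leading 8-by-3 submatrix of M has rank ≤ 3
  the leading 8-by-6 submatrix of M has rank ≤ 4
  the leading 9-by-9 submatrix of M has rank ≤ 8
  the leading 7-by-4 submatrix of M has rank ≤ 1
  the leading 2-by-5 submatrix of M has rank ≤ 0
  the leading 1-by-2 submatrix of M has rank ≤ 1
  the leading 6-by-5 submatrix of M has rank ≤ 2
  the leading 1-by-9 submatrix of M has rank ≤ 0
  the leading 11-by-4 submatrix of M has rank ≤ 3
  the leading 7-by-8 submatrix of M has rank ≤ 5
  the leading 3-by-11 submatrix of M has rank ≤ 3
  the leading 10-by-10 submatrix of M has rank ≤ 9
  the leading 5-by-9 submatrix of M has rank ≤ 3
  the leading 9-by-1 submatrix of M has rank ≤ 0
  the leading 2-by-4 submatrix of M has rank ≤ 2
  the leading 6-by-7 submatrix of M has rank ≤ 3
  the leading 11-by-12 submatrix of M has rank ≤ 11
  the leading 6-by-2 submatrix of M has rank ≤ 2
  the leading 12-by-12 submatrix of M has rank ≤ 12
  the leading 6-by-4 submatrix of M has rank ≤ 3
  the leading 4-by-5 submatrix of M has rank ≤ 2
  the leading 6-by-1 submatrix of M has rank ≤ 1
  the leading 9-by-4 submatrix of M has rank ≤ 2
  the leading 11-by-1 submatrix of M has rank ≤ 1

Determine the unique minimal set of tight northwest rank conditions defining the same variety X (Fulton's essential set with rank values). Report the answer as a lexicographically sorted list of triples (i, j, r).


Propagating the 27 rank bounds to every northwest block:

  row 1: 0, 0, 0, 0, 0, 0, 0, 0, 0, 1, 1, 1
  row 2: 0, 0, 0, 0, 0, 1, 1, 1, 1, 2, 2, 2
  row 3: 0, 1, 1, 1, 1, 2, 2, 2, 2, 3, 3, 3
  row 4: 0, 1, 1, 1, 2, 3, 3, 3, 3, 4, 4, 4
  row 5: 0, 1, 1, 1, 2, 3, 3, 3, 3, 4, 5, 5
  row 6: 0, 1, 1, 1, 2, 3, 3, 4, 4, 5, 6, 6
  row 7: 0, 1, 1, 1, 2, 3, 4, 5, 5, 6, 7, 7
  row 8: 0, 1, 2, 2, 3, 4, 5, 6, 6, 7, 8, 8
  row 9: 0, 1, 2, 2, 3, 4, 5, 6, 7, 8, 9, 9
  row 10: 1, 2, 3, 3, 4, 5, 6, 7, 8, 9, 10, 10
  row 11: 1, 2, 3, 3, 4, 5, 6, 7, 8, 9, 10, 11
  row 12: 1, 2, 3, 4, 5, 6, 7, 8, 9, 10, 11, 12

giving w = (10, 6, 2, 5, 11, 8, 7, 3, 9, 1, 12, 4) via Δ²R.

D(w) has 35 cells with 8 SE-corners; essential set:

[(1, 9, 0), (2, 5, 0), (5, 9, 3), (6, 7, 3), (7, 4, 1), (9, 1, 0), (9, 4, 2), (11, 4, 3)]


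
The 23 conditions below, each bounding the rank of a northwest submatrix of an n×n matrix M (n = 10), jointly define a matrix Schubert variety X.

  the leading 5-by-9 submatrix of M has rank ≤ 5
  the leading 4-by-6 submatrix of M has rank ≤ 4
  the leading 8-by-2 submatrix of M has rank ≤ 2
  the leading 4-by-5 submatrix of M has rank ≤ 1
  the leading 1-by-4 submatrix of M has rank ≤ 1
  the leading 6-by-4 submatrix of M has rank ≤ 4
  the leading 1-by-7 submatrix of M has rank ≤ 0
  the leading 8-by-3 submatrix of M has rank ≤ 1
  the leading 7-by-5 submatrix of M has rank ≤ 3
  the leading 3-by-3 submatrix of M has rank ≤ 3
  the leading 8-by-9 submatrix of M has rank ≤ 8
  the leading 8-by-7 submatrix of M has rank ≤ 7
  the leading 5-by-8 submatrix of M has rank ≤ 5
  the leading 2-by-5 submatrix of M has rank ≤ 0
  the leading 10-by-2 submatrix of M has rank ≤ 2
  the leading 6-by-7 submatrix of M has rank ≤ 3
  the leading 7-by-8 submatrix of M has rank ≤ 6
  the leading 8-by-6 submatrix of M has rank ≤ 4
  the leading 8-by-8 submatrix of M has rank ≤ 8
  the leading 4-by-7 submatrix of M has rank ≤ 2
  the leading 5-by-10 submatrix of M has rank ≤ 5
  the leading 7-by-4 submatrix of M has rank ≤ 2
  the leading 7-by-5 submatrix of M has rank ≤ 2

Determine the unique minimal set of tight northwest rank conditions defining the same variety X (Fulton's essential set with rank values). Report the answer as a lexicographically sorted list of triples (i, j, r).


Propagating the 23 rank bounds to every northwest block:

  0, 0, 0, 0, 0, 0, 0, 1, 1, 1
  0, 0, 0, 0, 0, 1, 1, 2, 2, 2
  1, 1, 1, 1, 1, 2, 2, 3, 3, 3
  1, 1, 1, 1, 1, 2, 2, 3, 4, 4
  1, 1, 1, 2, 2, 3, 3, 4, 5, 5
  1, 1, 1, 2, 2, 3, 3, 4, 5, 6
  1, 1, 1, 2, 2, 3, 4, 5, 6, 7
  1, 1, 1, 2, 3, 4, 5, 6, 7, 8
  1, 2, 2, 3, 4, 5, 6, 7, 8, 9
  1, 2, 3, 4, 5, 6, 7, 8, 9, 10

so w = (8, 6, 1, 9, 4, 10, 7, 5, 2, 3).

7 SE-corners of the 28-cell Rothe diagram give Ess(w):

[(1, 7, 0), (2, 5, 0), (4, 5, 1), (4, 7, 2), (6, 7, 3), (7, 5, 2), (8, 3, 1)]


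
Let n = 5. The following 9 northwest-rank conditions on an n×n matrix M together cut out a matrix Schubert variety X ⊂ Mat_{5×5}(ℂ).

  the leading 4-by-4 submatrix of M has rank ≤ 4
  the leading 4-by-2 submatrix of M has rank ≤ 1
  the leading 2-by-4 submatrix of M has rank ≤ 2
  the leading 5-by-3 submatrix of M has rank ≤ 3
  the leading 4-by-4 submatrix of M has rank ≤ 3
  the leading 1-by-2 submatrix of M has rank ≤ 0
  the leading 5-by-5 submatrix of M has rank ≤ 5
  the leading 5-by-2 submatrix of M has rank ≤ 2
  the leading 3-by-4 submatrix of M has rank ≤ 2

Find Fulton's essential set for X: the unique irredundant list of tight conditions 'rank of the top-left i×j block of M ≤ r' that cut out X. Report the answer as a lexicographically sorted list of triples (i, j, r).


Rank table r_w(5×5) implied by the 9 constraints:

  R[1]: 0 0 1 1 1
  R[2]: 1 1 2 2 2
  R[3]: 1 1 2 2 3
  R[4]: 1 1 2 3 4
  R[5]: 1 2 3 4 5

giving w = (3, 1, 5, 4, 2) via Δ²R.

Fulton essential set (3 of the 5 Rothe cells):

[(1, 2, 0), (3, 4, 2), (4, 2, 1)]


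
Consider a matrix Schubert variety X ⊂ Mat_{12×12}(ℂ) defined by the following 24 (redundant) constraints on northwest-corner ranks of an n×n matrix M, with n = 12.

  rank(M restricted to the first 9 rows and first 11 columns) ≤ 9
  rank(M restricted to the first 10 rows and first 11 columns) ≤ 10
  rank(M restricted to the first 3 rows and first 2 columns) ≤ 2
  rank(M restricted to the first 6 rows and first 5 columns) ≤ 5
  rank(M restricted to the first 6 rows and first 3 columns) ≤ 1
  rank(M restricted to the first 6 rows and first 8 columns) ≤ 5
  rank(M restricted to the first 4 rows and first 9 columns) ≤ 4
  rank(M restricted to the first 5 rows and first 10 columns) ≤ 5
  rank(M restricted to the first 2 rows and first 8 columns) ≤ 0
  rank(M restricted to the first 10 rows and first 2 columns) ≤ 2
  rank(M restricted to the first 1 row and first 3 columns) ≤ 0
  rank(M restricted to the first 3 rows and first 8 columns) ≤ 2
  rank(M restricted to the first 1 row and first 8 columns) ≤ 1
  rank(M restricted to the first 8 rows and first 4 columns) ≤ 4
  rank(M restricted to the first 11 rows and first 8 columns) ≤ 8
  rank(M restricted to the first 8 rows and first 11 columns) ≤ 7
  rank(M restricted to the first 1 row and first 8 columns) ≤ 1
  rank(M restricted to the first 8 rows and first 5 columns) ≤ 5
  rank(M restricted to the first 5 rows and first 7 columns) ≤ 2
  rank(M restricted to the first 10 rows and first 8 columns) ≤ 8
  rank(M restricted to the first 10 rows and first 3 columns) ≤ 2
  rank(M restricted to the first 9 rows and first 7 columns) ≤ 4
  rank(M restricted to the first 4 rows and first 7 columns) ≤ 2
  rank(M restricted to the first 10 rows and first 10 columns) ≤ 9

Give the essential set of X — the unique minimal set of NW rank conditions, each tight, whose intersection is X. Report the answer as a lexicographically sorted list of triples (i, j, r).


The tightest implied rank at each (i,j), from the 24 conditions:

  row 1: 0  0  0  0  0  0  0  0  1  1  1  1
  row 2: 0  0  0  0  0  0  0  0  1  2  2  2
  row 3: 1  1  1  1  1  1  1  1  2  3  3  3
  row 4: 1  1  1  2  2  2  2  2  3  4  4  4
  row 5: 1  1  1  2  2  2  2  3  4  5  5  5
  row 6: 1  1  1  2  3  3  3  4  5  6  6  6
  row 7: 1  2  2  3  4  4  4  5  6  7  7  7
  row 8: 1  2  2  3  4  4  4  5  6  7  7  8
  row 9: 1  2  2  3  4  4  4  5  6  7  8  9
  row 10: 1  2  2  3  4  5  5  6  7  8  9  10
  row 11: 1  2  3  4  5  6  6  7  8  9  10  11
  row 12: 1  2  3  4  5  6  7  8  9  10  11  12

so w = (9, 10, 1, 4, 8, 5, 2, 12, 11, 6, 3, 7).

6 SE-corners of the 33-cell Rothe diagram give Ess(w):

[(2, 8, 0), (5, 7, 2), (6, 3, 1), (8, 11, 7), (9, 7, 4), (10, 3, 2)]


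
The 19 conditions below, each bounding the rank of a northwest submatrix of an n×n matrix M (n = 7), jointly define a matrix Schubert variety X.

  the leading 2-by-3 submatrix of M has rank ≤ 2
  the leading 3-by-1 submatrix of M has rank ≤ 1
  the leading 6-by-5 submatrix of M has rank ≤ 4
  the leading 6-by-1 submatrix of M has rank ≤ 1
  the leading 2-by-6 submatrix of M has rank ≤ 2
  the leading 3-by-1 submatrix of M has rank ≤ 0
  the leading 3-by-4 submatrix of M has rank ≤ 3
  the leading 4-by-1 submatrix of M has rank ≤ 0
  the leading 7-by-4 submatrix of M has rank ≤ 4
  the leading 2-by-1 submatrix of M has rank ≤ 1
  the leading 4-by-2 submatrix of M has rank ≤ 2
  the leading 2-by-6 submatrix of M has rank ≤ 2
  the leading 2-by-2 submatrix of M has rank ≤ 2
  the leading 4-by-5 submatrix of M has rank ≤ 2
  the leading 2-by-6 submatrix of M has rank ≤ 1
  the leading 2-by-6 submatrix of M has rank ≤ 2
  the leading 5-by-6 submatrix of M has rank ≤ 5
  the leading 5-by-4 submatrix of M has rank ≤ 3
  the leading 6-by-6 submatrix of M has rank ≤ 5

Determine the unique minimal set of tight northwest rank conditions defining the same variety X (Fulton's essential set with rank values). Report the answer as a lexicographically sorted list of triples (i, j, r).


Computing R[i][j] = min implied NW-rank bound (n=7, 19 conditions):

  0, 1, 1, 1, 1, 1, 1
  0, 1, 1, 1, 1, 1, 2
  0, 1, 2, 2, 2, 2, 3
  0, 1, 2, 2, 2, 3, 4
  1, 2, 3, 3, 3, 4, 5
  1, 2, 3, 4, 4, 5, 6
  1, 2, 3, 4, 5, 6, 7

second differences of R give the permutation w = (2, 7, 3, 6, 1, 4, 5).

|D(w)|=10, |Ess(w)|=3:

[(2, 6, 1), (4, 1, 0), (4, 5, 2)]


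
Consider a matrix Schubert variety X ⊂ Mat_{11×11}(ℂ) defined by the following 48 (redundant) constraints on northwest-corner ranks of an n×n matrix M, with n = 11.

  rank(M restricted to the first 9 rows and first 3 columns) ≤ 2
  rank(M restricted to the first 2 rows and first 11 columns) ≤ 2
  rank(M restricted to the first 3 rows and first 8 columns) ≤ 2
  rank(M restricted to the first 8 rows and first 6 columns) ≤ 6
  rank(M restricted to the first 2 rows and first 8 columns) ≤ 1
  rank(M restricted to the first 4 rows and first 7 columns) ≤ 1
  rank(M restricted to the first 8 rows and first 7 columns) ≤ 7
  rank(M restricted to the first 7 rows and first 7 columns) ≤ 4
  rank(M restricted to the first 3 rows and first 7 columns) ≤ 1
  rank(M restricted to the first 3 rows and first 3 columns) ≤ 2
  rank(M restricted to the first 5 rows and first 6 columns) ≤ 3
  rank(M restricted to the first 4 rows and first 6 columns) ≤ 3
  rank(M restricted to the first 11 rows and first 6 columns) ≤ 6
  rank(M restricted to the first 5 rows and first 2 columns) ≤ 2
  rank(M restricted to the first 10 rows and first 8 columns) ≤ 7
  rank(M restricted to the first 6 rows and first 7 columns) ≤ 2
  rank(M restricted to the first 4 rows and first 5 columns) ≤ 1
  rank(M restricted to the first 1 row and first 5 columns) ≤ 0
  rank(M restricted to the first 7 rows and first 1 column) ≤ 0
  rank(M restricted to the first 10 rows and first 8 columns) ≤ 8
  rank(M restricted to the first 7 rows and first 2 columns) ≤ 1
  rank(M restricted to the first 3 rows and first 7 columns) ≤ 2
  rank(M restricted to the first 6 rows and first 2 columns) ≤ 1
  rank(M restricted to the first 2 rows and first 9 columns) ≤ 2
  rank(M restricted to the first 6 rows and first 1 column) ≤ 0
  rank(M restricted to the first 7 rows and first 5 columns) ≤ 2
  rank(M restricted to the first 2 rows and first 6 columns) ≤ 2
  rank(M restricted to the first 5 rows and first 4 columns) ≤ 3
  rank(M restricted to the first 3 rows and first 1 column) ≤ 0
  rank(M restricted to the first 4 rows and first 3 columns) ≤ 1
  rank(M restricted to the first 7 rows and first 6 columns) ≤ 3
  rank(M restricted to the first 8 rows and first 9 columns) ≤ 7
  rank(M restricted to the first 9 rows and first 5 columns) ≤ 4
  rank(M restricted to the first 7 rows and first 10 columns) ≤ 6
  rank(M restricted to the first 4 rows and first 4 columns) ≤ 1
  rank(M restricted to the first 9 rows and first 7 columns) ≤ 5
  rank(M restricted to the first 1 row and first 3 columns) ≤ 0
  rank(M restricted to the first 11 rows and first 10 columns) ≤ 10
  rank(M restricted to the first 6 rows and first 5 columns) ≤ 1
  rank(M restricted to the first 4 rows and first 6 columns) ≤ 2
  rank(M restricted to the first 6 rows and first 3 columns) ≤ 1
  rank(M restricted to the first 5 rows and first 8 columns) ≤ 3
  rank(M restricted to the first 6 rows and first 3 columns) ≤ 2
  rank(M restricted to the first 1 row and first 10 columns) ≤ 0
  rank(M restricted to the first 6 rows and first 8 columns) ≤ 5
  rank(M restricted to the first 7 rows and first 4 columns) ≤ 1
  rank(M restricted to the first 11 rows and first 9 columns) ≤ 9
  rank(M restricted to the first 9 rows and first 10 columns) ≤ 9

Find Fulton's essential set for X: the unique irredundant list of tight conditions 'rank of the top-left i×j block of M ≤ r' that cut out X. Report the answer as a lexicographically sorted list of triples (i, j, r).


Propagating the 48 rank bounds to every northwest block:

  i=1: 0, 0, 0, 0, 0, 0, 0, 0, 0, 0, 1
  i=2: 0, 1, 1, 1, 1, 1, 1, 1, 1, 1, 2
  i=3: 0, 1, 1, 1, 1, 1, 1, 2, 2, 2, 3
  i=4: 0, 1, 1, 1, 1, 1, 1, 2, 3, 3, 4
  i=5: 0, 1, 1, 1, 1, 2, 2, 3, 4, 4, 5
  i=6: 0, 1, 1, 1, 1, 2, 2, 3, 4, 5, 6
  i=7: 0, 1, 1, 1, 2, 3, 3, 4, 5, 6, 7
  i=8: 1, 2, 2, 2, 3, 4, 4, 5, 6, 7, 8
  i=9: 1, 2, 2, 3, 4, 5, 5, 6, 7, 8, 9
  i=10: 1, 2, 3, 4, 5, 6, 6, 7, 8, 9, 10
  i=11: 1, 2, 3, 4, 5, 6, 7, 8, 9, 10, 11

hence w(1..11) = (11, 2, 8, 9, 6, 10, 5, 1, 4, 3, 7).

Fulton essential set (7 of the 36 Rothe cells):

[(1, 10, 0), (4, 7, 1), (6, 5, 1), (6, 7, 2), (7, 1, 0), (7, 4, 1), (9, 3, 2)]


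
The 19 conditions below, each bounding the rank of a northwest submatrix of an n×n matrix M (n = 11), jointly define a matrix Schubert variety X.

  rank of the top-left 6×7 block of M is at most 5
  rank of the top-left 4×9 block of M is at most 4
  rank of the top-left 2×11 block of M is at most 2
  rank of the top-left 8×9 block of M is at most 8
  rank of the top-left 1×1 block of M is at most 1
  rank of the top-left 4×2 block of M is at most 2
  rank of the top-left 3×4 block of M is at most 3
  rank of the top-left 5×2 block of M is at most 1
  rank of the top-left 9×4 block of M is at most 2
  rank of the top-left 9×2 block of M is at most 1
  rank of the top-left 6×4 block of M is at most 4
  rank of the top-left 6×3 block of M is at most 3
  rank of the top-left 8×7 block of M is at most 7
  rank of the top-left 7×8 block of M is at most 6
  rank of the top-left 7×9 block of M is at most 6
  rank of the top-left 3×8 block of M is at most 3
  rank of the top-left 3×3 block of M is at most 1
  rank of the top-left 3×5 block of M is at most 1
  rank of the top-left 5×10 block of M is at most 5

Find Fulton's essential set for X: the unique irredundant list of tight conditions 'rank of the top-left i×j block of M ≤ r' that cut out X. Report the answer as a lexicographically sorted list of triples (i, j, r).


Propagating the 19 rank bounds to every northwest block:

  i=1: 1 1 1 1 1 1 1 1 1 1 1
  i=2: 1 1 1 1 1 2 2 2 2 2 2
  i=3: 1 1 1 1 1 2 3 3 3 3 3
  i=4: 1 1 2 2 2 3 4 4 4 4 4
  i=5: 1 1 2 2 3 4 5 5 5 5 5
  i=6: 1 1 2 2 3 4 5 6 6 6 6
  i=7: 1 1 2 2 3 4 5 6 6 7 7
  i=8: 1 1 2 2 3 4 5 6 7 8 8
  i=9: 1 1 2 2 3 4 5 6 7 8 9
  i=10: 1 2 3 3 4 5 6 7 8 9 10
  i=11: 1 2 3 4 5 6 7 8 9 10 11

second differences of R give the permutation w = (1, 6, 7, 3, 5, 8, 10, 9, 11, 2, 4).

|D(w)|=20, |Ess(w)|=4:

[(3, 5, 1), (7, 9, 6), (9, 2, 1), (9, 4, 2)]


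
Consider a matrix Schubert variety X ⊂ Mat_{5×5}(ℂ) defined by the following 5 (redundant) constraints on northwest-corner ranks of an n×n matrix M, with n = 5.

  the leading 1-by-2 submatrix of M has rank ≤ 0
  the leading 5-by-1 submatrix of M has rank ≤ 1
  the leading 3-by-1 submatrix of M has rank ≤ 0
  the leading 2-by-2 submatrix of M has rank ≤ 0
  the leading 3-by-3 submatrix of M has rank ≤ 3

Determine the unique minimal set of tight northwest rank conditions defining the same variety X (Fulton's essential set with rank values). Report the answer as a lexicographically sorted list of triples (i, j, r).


Propagating the 5 rank bounds to every northwest block:

  R[1]: 0 0 1 1 1
  R[2]: 0 0 1 2 2
  R[3]: 0 1 2 3 3
  R[4]: 1 2 3 4 4
  R[5]: 1 2 3 4 5

hence w(1..5) = (3, 4, 2, 1, 5).

ℓ(w)=5; the 2 essential cells (i,j,r):

[(2, 2, 0), (3, 1, 0)]


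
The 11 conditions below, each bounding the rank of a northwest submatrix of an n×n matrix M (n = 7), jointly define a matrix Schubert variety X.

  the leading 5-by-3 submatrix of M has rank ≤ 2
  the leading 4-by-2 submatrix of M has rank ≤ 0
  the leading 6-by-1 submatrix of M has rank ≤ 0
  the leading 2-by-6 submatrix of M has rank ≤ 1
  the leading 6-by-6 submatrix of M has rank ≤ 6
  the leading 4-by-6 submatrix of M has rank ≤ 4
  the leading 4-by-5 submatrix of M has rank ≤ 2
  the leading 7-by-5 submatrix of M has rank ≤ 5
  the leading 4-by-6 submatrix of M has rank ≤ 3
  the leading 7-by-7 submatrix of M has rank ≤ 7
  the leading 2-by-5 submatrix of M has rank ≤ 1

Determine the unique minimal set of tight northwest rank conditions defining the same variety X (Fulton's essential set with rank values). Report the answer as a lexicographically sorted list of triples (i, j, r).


Rank table r_w(7×7) implied by the 11 constraints:

  0, 0, 1, 1, 1, 1, 1
  0, 0, 1, 1, 1, 1, 2
  0, 0, 1, 2, 2, 2, 3
  0, 0, 1, 2, 2, 3, 4
  0, 1, 2, 3, 3, 4, 5
  0, 1, 2, 3, 4, 5, 6
  1, 2, 3, 4, 5, 6, 7

giving w = (3, 7, 4, 6, 2, 5, 1) via Δ²R.

D(w) has 14 cells with 4 SE-corners; essential set:

[(2, 6, 1), (4, 2, 0), (4, 5, 2), (6, 1, 0)]


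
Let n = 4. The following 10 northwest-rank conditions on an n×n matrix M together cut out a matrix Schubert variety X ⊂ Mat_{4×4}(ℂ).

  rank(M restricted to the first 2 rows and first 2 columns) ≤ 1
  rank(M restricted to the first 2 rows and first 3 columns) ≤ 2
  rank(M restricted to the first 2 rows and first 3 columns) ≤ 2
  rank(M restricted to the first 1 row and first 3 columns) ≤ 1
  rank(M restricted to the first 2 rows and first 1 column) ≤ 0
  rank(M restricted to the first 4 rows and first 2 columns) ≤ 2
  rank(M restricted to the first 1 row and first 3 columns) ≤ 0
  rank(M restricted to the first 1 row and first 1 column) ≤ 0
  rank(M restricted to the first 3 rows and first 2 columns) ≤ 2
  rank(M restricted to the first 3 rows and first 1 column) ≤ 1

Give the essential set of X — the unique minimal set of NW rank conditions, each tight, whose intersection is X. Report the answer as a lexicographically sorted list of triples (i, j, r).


Rank table r_w(4×4) implied by the 10 constraints:

  row 1: 0  0  0  1
  row 2: 0  1  1  2
  row 3: 1  2  2  3
  row 4: 1  2  3  4

so w = (4, 2, 1, 3).

2 SE-corners of the 4-cell Rothe diagram give Ess(w):

[(1, 3, 0), (2, 1, 0)]


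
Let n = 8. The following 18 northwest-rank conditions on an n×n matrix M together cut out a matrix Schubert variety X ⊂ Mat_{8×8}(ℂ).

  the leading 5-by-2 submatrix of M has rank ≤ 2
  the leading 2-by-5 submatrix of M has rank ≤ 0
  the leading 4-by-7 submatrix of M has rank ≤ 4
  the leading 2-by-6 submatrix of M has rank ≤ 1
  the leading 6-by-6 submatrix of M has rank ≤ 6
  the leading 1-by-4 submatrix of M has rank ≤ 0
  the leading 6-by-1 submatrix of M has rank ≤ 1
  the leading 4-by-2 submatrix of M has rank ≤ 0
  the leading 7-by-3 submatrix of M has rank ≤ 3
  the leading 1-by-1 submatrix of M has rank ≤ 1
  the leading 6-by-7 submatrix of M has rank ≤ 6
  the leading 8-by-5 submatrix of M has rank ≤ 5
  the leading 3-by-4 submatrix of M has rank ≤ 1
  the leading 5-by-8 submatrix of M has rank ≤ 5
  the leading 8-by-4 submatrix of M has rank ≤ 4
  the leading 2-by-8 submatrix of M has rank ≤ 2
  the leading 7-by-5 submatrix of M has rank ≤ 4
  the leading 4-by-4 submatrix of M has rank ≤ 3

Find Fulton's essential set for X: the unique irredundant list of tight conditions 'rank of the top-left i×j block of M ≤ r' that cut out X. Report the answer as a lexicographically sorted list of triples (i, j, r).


The tightest implied rank at each (i,j), from the 18 conditions:

  i=1: 0 0 0 0 0 1 1 1
  i=2: 0 0 0 0 0 1 2 2
  i=3: 0 0 1 1 1 2 3 3
  i=4: 0 0 1 2 2 3 4 4
  i=5: 1 1 2 3 3 4 5 5
  i=6: 1 2 3 4 4 5 6 6
  i=7: 1 2 3 4 4 5 6 7
  i=8: 1 2 3 4 5 6 7 8

so w = (6, 7, 3, 4, 1, 2, 8, 5).

Rothe diagram D(w) (15 cells), 3 SE-corners (essential conditions):

[(2, 5, 0), (4, 2, 0), (7, 5, 4)]


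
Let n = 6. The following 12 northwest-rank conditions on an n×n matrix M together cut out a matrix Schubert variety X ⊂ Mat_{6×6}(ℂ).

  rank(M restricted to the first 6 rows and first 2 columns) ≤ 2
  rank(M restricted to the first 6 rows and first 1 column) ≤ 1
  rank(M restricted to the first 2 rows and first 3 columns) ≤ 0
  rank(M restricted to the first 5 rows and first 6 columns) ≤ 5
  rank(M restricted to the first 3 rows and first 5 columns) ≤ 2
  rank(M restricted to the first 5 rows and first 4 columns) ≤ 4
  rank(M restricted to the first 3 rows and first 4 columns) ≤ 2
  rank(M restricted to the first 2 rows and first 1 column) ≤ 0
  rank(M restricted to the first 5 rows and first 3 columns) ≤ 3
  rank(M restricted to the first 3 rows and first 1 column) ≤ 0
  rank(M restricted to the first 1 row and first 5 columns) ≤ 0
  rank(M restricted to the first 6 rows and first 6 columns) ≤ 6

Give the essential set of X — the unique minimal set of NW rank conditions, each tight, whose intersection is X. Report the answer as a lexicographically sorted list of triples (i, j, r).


Recovering R(i,j) via the rank-extension bound from the 12 conditions:

  row 1: 0  0  0  0  0  1
  row 2: 0  0  0  1  1  2
  row 3: 0  1  1  2  2  3
  row 4: 1  2  2  3  3  4
  row 5: 1  2  3  4  4  5
  row 6: 1  2  3  4  5  6

hence w(1..6) = (6, 4, 2, 1, 3, 5).

D(w) has 9 cells with 3 SE-corners; essential set:

[(1, 5, 0), (2, 3, 0), (3, 1, 0)]


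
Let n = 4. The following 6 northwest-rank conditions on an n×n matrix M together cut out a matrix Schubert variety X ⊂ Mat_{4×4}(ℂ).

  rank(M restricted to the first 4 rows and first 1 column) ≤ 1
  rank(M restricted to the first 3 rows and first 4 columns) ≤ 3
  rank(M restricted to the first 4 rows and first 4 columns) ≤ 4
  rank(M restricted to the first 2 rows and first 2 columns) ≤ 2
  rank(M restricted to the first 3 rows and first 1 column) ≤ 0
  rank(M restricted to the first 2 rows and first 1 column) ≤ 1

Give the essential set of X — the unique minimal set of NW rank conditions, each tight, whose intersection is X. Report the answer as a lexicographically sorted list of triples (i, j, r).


Rank table r_w(4×4) implied by the 6 constraints:

  0  1  1  1
  0  1  2  2
  0  1  2  3
  1  2  3  4

second differences of R give the permutation w = (2, 3, 4, 1).

Fulton essential set (1 of the 3 Rothe cells):

[(3, 1, 0)]


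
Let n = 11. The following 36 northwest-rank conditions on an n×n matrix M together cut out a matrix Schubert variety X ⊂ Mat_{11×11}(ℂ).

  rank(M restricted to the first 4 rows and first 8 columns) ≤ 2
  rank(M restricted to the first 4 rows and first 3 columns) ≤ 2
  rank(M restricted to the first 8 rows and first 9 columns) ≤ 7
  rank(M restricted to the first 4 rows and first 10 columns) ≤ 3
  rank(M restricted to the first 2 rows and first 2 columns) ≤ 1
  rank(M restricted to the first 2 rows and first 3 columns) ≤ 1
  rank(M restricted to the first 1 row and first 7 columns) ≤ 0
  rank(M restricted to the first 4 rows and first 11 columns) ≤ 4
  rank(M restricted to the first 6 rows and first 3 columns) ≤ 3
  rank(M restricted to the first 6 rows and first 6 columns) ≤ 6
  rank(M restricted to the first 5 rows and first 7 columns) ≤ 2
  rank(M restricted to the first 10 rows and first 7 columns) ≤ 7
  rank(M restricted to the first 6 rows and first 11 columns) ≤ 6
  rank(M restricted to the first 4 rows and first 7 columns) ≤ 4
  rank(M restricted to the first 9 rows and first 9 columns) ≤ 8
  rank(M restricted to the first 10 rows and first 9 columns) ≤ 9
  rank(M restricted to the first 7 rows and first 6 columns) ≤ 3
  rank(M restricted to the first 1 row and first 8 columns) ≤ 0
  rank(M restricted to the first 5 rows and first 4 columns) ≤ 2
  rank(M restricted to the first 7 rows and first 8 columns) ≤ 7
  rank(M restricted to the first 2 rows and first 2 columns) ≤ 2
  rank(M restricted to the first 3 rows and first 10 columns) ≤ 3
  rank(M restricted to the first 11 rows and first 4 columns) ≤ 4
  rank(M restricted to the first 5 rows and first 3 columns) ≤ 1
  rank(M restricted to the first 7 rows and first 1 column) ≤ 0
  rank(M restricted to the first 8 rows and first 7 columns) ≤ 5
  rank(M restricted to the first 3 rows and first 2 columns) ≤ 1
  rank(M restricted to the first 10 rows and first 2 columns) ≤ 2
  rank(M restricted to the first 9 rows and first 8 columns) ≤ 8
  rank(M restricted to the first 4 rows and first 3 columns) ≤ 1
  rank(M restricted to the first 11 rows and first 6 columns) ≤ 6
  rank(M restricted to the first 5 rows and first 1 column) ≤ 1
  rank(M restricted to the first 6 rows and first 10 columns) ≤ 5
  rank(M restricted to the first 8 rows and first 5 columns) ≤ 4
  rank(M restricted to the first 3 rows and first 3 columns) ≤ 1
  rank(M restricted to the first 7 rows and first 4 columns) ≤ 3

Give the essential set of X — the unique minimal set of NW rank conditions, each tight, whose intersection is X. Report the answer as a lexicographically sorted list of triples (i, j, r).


Propagating the 36 rank bounds to every northwest block:

  row 1: 0 0 0 0 0 0 0 0 1 1 1
  row 2: 0 1 1 1 1 1 1 1 2 2 2
  row 3: 0 1 1 2 2 2 2 2 3 3 3
  row 4: 0 1 1 2 2 2 2 2 3 3 4
  row 5: 0 1 1 2 2 2 2 3 4 4 5
  row 6: 0 1 2 3 3 3 3 4 5 5 6
  row 7: 0 1 2 3 3 3 4 5 6 6 7
  row 8: 1 2 3 4 4 4 5 6 7 7 8
  row 9: 1 2 3 4 5 5 6 7 8 8 9
  row 10: 1 2 3 4 5 6 7 8 9 9 10
  row 11: 1 2 3 4 5 6 7 8 9 10 11

second differences of R give the permutation w = (9, 2, 4, 11, 8, 3, 7, 1, 5, 6, 10).

D(w) has 27 cells with 7 SE-corners; essential set:

[(1, 8, 0), (4, 8, 2), (4, 10, 3), (5, 3, 1), (5, 7, 2), (7, 1, 0), (7, 6, 3)]


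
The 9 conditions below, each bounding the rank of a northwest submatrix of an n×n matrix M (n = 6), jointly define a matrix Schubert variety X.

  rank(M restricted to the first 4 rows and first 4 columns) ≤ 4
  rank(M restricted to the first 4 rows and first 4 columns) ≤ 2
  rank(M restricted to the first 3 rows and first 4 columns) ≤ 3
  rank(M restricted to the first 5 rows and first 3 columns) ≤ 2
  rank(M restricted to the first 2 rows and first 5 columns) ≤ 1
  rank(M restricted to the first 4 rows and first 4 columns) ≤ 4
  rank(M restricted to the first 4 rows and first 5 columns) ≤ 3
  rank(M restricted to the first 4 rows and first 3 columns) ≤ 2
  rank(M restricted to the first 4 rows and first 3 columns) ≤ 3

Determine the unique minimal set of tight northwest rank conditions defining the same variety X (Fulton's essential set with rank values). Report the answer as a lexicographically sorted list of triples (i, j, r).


The tightest implied rank at each (i,j), from the 9 conditions:

  row 1: 1 1 1 1 1 1
  row 2: 1 1 1 1 1 2
  row 3: 1 2 2 2 2 3
  row 4: 1 2 2 2 3 4
  row 5: 1 2 2 3 4 5
  row 6: 1 2 3 4 5 6

so w = (1, 6, 2, 5, 4, 3).

3 SE-corners of the 7-cell Rothe diagram give Ess(w):

[(2, 5, 1), (4, 4, 2), (5, 3, 2)]


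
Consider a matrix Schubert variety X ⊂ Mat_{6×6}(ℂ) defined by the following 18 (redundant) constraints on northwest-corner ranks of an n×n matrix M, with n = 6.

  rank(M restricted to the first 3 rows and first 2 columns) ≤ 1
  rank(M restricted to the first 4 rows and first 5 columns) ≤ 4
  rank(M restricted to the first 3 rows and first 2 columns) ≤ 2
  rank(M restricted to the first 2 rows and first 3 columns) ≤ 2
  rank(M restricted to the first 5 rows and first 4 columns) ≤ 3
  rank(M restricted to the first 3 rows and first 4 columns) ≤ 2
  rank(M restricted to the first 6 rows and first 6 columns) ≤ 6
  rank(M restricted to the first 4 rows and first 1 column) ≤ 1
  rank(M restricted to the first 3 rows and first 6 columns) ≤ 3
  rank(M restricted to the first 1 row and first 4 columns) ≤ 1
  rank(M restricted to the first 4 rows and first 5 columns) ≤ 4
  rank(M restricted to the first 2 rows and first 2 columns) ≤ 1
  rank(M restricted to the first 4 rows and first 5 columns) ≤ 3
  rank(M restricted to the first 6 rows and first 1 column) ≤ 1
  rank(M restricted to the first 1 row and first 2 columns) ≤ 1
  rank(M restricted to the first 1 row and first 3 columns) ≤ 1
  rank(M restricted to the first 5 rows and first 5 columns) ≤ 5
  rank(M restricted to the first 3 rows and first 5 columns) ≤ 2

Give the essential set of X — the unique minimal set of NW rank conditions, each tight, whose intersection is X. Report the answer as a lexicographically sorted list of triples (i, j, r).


The tightest implied rank at each (i,j), from the 18 conditions:

  R[1]: 1  1  1  1  1  1
  R[2]: 1  1  2  2  2  2
  R[3]: 1  1  2  2  2  3
  R[4]: 1  2  3  3  3  4
  R[5]: 1  2  3  3  4  5
  R[6]: 1  2  3  4  5  6

the unique w with this rank table is (1, 3, 6, 2, 5, 4).

Rothe diagram D(w) (5 cells), 3 SE-corners (essential conditions):

[(3, 2, 1), (3, 5, 2), (5, 4, 3)]


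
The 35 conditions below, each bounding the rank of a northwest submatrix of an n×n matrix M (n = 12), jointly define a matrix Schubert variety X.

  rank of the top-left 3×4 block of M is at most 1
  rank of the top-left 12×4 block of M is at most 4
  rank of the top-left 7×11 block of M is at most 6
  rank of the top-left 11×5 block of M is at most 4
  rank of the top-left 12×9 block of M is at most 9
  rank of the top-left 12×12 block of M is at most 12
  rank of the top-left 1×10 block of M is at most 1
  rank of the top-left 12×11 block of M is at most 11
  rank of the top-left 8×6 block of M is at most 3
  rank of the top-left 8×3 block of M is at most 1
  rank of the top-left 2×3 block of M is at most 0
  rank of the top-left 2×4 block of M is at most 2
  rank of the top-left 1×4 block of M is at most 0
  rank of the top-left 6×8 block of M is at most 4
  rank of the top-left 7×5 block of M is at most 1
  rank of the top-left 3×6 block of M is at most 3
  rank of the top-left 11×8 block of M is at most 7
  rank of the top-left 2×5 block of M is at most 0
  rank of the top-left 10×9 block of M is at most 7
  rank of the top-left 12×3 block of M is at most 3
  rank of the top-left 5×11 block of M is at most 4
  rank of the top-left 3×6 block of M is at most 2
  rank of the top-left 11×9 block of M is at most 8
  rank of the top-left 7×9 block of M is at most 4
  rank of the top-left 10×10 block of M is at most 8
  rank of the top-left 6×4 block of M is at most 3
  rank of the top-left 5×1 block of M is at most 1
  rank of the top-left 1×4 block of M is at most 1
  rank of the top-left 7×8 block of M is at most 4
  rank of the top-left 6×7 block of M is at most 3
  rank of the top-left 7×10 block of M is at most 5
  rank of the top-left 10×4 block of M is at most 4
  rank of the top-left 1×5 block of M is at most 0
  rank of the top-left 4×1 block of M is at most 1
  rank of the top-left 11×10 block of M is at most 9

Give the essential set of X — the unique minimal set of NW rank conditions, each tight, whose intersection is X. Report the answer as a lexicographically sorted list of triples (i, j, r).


Reconstructing r_w from the 35 given conditions:

  R[1]: 0 | 0 | 0 | 0 | 0 | 1 | 1 | 1 | 1 | 1 | 1 | 1
  R[2]: 0 | 0 | 0 | 0 | 0 | 1 | 2 | 2 | 2 | 2 | 2 | 2
  R[3]: 1 | 1 | 1 | 1 | 1 | 2 | 3 | 3 | 3 | 3 | 3 | 3
  R[4]: 1 | 1 | 1 | 1 | 1 | 2 | 3 | 4 | 4 | 4 | 4 | 4
  R[5]: 1 | 1 | 1 | 1 | 1 | 2 | 3 | 4 | 4 | 4 | 4 | 5
  R[6]: 1 | 1 | 1 | 1 | 1 | 2 | 3 | 4 | 4 | 5 | 5 | 6
  R[7]: 1 | 1 | 1 | 1 | 1 | 2 | 3 | 4 | 4 | 5 | 6 | 7
  R[8]: 1 | 1 | 1 | 2 | 2 | 3 | 4 | 5 | 5 | 6 | 7 | 8
  R[9]: 1 | 2 | 2 | 3 | 3 | 4 | 5 | 6 | 6 | 7 | 8 | 9
  R[10]: 1 | 2 | 3 | 4 | 4 | 5 | 6 | 7 | 7 | 8 | 9 | 10
  R[11]: 1 | 2 | 3 | 4 | 4 | 5 | 6 | 7 | 8 | 9 | 10 | 11
  R[12]: 1 | 2 | 3 | 4 | 5 | 6 | 7 | 8 | 9 | 10 | 11 | 12

reading off 1-entries of Δ²R: w = (6, 7, 1, 8, 12, 10, 11, 4, 2, 3, 9, 5).

Rothe diagram D(w) (34 cells), 6 SE-corners (essential conditions):

[(2, 5, 0), (5, 11, 4), (7, 5, 1), (7, 9, 4), (8, 3, 1), (11, 5, 4)]


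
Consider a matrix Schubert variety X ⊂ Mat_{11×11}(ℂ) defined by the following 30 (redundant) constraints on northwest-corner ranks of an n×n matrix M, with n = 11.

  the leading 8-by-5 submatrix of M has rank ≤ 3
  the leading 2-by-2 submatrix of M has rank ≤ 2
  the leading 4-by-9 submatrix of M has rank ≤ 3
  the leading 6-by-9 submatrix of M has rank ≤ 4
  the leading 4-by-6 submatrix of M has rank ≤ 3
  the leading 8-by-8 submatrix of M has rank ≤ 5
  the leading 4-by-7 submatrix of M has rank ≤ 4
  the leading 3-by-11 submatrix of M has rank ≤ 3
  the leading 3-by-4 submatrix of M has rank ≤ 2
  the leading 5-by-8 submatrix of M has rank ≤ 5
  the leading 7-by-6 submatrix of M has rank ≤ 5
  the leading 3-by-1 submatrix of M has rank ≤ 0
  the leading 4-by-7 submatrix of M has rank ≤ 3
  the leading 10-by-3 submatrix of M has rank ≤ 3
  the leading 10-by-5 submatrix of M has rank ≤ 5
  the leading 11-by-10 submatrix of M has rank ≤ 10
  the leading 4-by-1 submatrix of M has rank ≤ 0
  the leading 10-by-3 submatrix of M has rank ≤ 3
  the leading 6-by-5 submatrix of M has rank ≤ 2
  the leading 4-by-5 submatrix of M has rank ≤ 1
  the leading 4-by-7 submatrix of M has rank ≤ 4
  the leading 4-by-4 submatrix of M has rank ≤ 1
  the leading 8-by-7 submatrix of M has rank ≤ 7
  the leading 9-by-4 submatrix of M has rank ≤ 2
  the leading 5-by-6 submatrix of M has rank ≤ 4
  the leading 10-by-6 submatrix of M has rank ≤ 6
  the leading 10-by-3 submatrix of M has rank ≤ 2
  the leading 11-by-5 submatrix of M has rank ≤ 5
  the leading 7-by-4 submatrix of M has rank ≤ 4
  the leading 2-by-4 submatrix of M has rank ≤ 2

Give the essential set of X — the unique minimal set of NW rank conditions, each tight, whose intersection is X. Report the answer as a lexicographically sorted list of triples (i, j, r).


Reconstructing r_w from the 30 given conditions:

  i=1: 0 | 1 | 1 | 1 | 1 | 1 | 1 | 1 | 1 | 1 | 1
  i=2: 0 | 1 | 1 | 1 | 1 | 2 | 2 | 2 | 2 | 2 | 2
  i=3: 0 | 1 | 1 | 1 | 1 | 2 | 3 | 3 | 3 | 3 | 3
  i=4: 0 | 1 | 1 | 1 | 1 | 2 | 3 | 3 | 3 | 4 | 4
  i=5: 1 | 2 | 2 | 2 | 2 | 3 | 4 | 4 | 4 | 5 | 5
  i=6: 1 | 2 | 2 | 2 | 2 | 3 | 4 | 4 | 4 | 5 | 6
  i=7: 1 | 2 | 2 | 2 | 3 | 4 | 5 | 5 | 5 | 6 | 7
  i=8: 1 | 2 | 2 | 2 | 3 | 4 | 5 | 5 | 6 | 7 | 8
  i=9: 1 | 2 | 2 | 2 | 3 | 4 | 5 | 6 | 7 | 8 | 9
  i=10: 1 | 2 | 2 | 3 | 4 | 5 | 6 | 7 | 8 | 9 | 10
  i=11: 1 | 2 | 3 | 4 | 5 | 6 | 7 | 8 | 9 | 10 | 11

second differences of R give the permutation w = (2, 6, 7, 10, 1, 11, 5, 9, 8, 4, 3).

ℓ(w)=28; the 8 essential cells (i,j,r):

[(4, 1, 0), (4, 5, 1), (4, 9, 3), (6, 5, 2), (6, 9, 4), (8, 8, 5), (9, 4, 2), (10, 3, 2)]


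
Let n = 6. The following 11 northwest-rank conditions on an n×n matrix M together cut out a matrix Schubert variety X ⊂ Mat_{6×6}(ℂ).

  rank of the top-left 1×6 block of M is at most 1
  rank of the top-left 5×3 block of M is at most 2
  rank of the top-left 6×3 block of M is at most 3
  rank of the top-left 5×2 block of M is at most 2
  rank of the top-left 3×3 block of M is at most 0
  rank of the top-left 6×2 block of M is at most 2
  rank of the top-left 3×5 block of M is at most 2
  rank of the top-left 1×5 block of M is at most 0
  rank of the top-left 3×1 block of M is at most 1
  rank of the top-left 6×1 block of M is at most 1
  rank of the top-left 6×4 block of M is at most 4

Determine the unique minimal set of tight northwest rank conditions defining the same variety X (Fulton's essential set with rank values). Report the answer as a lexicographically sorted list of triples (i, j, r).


Computing R[i][j] = min implied NW-rank bound (n=6, 11 conditions):

  row 1: 0 | 0 | 0 | 0 | 0 | 1
  row 2: 0 | 0 | 0 | 1 | 1 | 2
  row 3: 0 | 0 | 0 | 1 | 2 | 3
  row 4: 1 | 1 | 1 | 2 | 3 | 4
  row 5: 1 | 2 | 2 | 3 | 4 | 5
  row 6: 1 | 2 | 3 | 4 | 5 | 6

so w = (6, 4, 5, 1, 2, 3).

2 SE-corners of the 11-cell Rothe diagram give Ess(w):

[(1, 5, 0), (3, 3, 0)]
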